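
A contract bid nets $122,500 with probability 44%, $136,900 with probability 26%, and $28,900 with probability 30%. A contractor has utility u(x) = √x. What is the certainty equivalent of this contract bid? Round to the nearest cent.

$90,721.44

E[u] = 0.44·√122500 + 0.26·√136900 + 0.3·√28900 = 0.44·350 + 0.26·370 + 0.3·170 = 301.2
CE = (301.2)² = 90721.44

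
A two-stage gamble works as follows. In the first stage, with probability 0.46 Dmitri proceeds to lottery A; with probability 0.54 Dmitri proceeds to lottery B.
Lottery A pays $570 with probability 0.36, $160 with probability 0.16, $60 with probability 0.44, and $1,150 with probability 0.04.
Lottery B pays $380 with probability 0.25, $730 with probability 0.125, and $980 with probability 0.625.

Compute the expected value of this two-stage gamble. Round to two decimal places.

$570.80

EV(A) = 0.36 × 570 + 0.16 × 160 + 0.44 × 60 + 0.04 × 1150 = 205.2 + 25.6 + 26.4 + 46 = 303.2
EV(B) = 0.25 × 380 + 0.125 × 730 + 0.625 × 980 = 95 + 91.25 + 612.5 = 798.75
Overall = 0.46 × 303.2 + 0.54 × 798.75 = 139.472 + 431.325 = 570.797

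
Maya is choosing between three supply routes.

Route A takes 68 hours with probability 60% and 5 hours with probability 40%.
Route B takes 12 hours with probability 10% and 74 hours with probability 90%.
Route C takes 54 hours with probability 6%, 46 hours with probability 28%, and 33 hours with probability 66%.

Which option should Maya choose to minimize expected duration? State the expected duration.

Route C (37.9 hours)

Route A = 0.6 × 68 + 0.4 × 5 = 40.8 + 2 = 42.8
Route B = 0.1 × 12 + 0.9 × 74 = 1.2 + 66.6 = 67.8
Route C = 0.06 × 54 + 0.28 × 46 + 0.66 × 33 = 3.24 + 12.88 + 21.78 = 37.9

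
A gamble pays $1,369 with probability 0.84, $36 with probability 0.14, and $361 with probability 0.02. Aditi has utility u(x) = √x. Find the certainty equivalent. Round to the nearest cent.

$1,043.29

E[u] = 0.84·√1369 + 0.14·√36 + 0.02·√361 = 0.84·37 + 0.14·6 + 0.02·19 = 32.3
CE = (32.3)² = 1043.29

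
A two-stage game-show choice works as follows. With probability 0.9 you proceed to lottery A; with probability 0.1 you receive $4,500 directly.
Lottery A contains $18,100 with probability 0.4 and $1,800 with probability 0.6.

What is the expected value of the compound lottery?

EV(A) = 0.4 × 18100 + 0.6 × 1800 = 7240 + 1080 = 8320
Branch B: 4500 (certain)
Overall = 0.9 × 8320 + 0.1 × 4500 = 7488 + 450 = 7938

$7,938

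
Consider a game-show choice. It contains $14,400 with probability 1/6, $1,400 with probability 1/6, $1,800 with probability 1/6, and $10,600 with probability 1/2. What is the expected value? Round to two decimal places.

EV = 1/6 × 14400 + 1/6 × 1400 + 1/6 × 1800 + 1/2 × 10600 = 2400 + 233.3333 + 300 + 5300 = 8233.3333

$8,233.33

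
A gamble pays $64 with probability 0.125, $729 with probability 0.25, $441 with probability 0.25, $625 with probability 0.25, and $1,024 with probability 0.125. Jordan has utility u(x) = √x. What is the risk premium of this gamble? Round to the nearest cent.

$44.19

E[u] = 0.125·√64 + 0.25·√729 + 0.25·√441 + 0.25·√625 + 0.125·√1024 = 0.125·8 + 0.25·27 + 0.25·21 + 0.25·25 + 0.125·32 = 23.25
CE = (23.25)² = 540.5625
Risk premium = EV − CE = 584.75 − 540.5625 = 44.1875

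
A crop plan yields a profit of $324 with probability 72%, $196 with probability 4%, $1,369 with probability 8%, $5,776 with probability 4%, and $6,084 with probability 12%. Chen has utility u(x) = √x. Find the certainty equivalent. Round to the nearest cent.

E[u] = 0.72·√324 + 0.04·√196 + 0.08·√1369 + 0.04·√5776 + 0.12·√6084 = 0.72·18 + 0.04·14 + 0.08·37 + 0.04·76 + 0.12·78 = 28.88
CE = (28.88)² = 834.0544

$834.05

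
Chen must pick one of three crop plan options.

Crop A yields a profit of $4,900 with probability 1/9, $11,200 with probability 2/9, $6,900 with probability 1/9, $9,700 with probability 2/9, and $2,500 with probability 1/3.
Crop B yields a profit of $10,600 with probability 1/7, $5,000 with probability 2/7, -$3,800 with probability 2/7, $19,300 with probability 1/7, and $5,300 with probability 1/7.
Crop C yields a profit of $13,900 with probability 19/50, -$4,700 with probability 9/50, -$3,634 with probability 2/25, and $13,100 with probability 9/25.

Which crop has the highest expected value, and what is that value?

Crop A = 1/9 × 4900 + 2/9 × 11200 + 1/9 × 6900 + 2/9 × 9700 + 1/3 × 2500 = 544.4444 + 2488.8889 + 766.6667 + 2155.5556 + 833.3333 = 6788.8889
Crop B = 1/7 × 10600 + 2/7 × 5000 + 2/7 × (-3800) + 1/7 × 19300 + 1/7 × 5300 = 1514.2857 + 1428.5714 − 1085.7143 + 2757.1429 + 757.1429 = 5371.4286
Crop C = 19/50 × 13900 + 9/50 × (-4700) + 2/25 × (-3634) + 9/25 × 13100 = 5282 − 846 − 290.72 + 4716 = 8861.28

Crop C ($8,861.28)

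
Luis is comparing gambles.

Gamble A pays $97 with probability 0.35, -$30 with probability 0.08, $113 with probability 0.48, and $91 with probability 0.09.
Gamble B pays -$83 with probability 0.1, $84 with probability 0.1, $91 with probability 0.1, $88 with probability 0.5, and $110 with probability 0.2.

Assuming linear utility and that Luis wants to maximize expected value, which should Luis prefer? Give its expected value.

Gamble A = 0.35 × 97 + 0.08 × (-30) + 0.48 × 113 + 0.09 × 91 = 33.95 − 2.4 + 54.24 + 8.19 = 93.98
Gamble B = 0.1 × (-83) + 0.1 × 84 + 0.1 × 91 + 0.5 × 88 + 0.2 × 110 = -8.3 + 8.4 + 9.1 + 44 + 22 = 75.2

Gamble A ($93.98)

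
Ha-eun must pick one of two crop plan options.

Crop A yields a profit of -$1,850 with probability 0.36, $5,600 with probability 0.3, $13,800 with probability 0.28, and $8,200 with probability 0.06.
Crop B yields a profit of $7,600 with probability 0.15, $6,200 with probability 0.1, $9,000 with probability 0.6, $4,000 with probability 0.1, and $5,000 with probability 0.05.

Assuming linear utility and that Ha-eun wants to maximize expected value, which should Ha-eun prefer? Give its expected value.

Crop A = 0.36 × (-1850) + 0.3 × 5600 + 0.28 × 13800 + 0.06 × 8200 = -666 + 1680 + 3864 + 492 = 5370
Crop B = 0.15 × 7600 + 0.1 × 6200 + 0.6 × 9000 + 0.1 × 4000 + 0.05 × 5000 = 1140 + 620 + 5400 + 400 + 250 = 7810

Crop B ($7,810)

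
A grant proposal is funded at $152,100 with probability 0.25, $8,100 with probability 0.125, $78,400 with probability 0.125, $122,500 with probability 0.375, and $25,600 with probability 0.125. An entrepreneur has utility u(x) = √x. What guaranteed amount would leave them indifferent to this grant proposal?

E[u] = 0.25·√152100 + 0.125·√8100 + 0.125·√78400 + 0.375·√122500 + 0.125·√25600 = 0.25·390 + 0.125·90 + 0.125·280 + 0.375·350 + 0.125·160 = 295
CE = (295)² = 87025

$87,025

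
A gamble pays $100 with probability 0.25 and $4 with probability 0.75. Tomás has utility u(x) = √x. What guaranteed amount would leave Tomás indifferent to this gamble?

$16

E[u] = 0.25·√100 + 0.75·√4 = 0.25·10 + 0.75·2 = 4
CE = (4)² = 16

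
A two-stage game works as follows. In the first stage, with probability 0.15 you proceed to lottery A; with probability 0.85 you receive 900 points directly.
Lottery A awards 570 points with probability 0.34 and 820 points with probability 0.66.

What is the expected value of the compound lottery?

875.25 points

EV(A) = 0.34 × 570 + 0.66 × 820 = 193.8 + 541.2 = 735
Branch B: 900 (certain)
Overall = 0.15 × 735 + 0.85 × 900 = 110.25 + 765 = 875.25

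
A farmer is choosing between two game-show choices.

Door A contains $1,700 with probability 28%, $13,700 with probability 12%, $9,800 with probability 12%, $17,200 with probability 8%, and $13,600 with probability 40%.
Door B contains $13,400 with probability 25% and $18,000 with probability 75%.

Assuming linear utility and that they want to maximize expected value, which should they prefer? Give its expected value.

Door B ($16,850)

Door A = 0.28 × 1700 + 0.12 × 13700 + 0.12 × 9800 + 0.08 × 17200 + 0.4 × 13600 = 476 + 1644 + 1176 + 1376 + 5440 = 10112
Door B = 0.25 × 13400 + 0.75 × 18000 = 3350 + 13500 = 16850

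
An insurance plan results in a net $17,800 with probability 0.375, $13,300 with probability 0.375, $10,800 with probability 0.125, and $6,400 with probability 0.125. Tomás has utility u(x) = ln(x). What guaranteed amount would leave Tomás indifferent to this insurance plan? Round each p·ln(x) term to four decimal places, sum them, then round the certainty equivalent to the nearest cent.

$13,191.13

E[u] = 0.375·ln(17800) + 0.375·ln(13300) + 0.125·ln(10800) + 0.125·ln(6400) = 3.6701 + 3.5608 + 1.1609 + 1.0955 = 9.4873
CE = e^9.4873 ≈ 13191.13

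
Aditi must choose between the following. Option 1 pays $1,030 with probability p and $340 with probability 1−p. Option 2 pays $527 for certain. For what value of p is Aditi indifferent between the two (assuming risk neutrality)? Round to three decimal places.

p·1030 + (1−p)·340 = 527
690p + 340 = 527
p = (527 − 340) / 690

p = 0.271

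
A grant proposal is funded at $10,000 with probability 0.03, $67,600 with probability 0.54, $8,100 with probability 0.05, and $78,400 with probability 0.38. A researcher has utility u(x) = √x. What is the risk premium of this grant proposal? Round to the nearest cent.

E[u] = 0.03·√10000 + 0.54·√67600 + 0.05·√8100 + 0.38·√78400 = 0.03·100 + 0.54·260 + 0.05·90 + 0.38·280 = 254.3
CE = (254.3)² = 64668.49
Risk premium = EV − CE = 67001 − 64668.49 = 2332.51

$2,332.51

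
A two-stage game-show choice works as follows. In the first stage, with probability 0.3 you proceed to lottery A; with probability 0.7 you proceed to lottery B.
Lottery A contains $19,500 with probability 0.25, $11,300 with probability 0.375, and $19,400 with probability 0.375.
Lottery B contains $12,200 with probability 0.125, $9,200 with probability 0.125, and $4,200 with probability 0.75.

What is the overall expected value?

EV(A) = 0.25 × 19500 + 0.375 × 11300 + 0.375 × 19400 = 4875 + 4237.5 + 7275 = 16387.5
EV(B) = 0.125 × 12200 + 0.125 × 9200 + 0.75 × 4200 = 1525 + 1150 + 3150 = 5825
Overall = 0.3 × 16387.5 + 0.7 × 5825 = 4916.25 + 4077.5 = 8993.75

$8,993.75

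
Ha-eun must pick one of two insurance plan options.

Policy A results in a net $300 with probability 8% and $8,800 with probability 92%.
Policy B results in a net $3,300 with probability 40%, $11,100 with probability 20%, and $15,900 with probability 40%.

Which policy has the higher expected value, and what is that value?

Policy A = 0.08 × 300 + 0.92 × 8800 = 24 + 8096 = 8120
Policy B = 0.4 × 3300 + 0.2 × 11100 + 0.4 × 15900 = 1320 + 2220 + 6360 = 9900

Policy B ($9,900)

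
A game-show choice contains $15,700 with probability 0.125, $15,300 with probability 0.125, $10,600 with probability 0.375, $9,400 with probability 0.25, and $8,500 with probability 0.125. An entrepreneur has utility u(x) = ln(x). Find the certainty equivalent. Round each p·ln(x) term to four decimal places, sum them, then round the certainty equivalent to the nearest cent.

E[u] = 0.125·ln(15700) + 0.125·ln(15300) + 0.375·ln(10600) + 0.25·ln(9400) + 0.125·ln(8500) = 1.2077 + 1.2045 + 3.4757 + 2.2871 + 1.1310 = 9.3060
CE = e^9.3060 ≈ 11003.84

$11,003.84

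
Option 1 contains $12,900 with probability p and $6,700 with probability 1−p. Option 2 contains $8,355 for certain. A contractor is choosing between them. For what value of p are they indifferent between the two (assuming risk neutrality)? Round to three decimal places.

p = 0.267

p·12900 + (1−p)·6700 = 8355
6200p + 6700 = 8355
p = (8355 − 6700) / 6200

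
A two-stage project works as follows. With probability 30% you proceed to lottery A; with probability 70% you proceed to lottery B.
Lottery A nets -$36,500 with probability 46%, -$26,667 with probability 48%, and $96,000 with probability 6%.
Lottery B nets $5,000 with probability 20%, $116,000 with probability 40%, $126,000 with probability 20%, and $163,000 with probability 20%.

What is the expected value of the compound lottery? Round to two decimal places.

EV(A) = 0.46 × (-36500) + 0.48 × (-26667) + 0.06 × 96000 = -16790 − 12800.16 + 5760 = -23830.16
EV(B) = 0.2 × 5000 + 0.4 × 116000 + 0.2 × 126000 + 0.2 × 163000 = 1000 + 46400 + 25200 + 32600 = 105200
Overall = 0.3 × (-23830.16) + 0.7 × 105200 = -7149.048 + 73640 = 66490.952

$66,490.95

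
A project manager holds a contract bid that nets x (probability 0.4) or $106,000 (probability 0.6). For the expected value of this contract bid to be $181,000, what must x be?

x = $293,500

0.4·x + 0.6·106000 = 181000
0.4·x = 181000 − 63600 = 117400
x = 117400 / 0.4 = 293500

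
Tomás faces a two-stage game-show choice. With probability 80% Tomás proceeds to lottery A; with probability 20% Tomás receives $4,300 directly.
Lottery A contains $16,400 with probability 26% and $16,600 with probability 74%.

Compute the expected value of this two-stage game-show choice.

$14,098.40

EV(A) = 0.26 × 16400 + 0.74 × 16600 = 4264 + 12284 = 16548
Branch B: 4300 (certain)
Overall = 0.8 × 16548 + 0.2 × 4300 = 13238.4 + 860 = 14098.4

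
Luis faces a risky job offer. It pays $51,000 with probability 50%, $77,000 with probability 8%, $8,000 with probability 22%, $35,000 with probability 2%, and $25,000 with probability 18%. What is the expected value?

$38,620

EV = 0.5 × 51000 + 0.08 × 77000 + 0.22 × 8000 + 0.02 × 35000 + 0.18 × 25000 = 25500 + 6160 + 1760 + 700 + 4500 = 38620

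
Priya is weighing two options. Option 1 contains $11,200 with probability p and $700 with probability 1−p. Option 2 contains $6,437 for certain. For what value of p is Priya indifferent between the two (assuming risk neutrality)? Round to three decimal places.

p = 0.546

p·11200 + (1−p)·700 = 6437
10500p + 700 = 6437
p = (6437 − 700) / 10500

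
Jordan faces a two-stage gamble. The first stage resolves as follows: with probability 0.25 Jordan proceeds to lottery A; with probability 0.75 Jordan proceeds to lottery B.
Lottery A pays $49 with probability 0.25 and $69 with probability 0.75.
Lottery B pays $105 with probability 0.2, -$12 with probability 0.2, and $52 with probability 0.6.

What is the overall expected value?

EV(A) = 0.25 × 49 + 0.75 × 69 = 12.25 + 51.75 = 64
EV(B) = 0.2 × 105 + 0.2 × (-12) + 0.6 × 52 = 21 − 2.4 + 31.2 = 49.8
Overall = 0.25 × 64 + 0.75 × 49.8 = 16 + 37.35 = 53.35

$53.35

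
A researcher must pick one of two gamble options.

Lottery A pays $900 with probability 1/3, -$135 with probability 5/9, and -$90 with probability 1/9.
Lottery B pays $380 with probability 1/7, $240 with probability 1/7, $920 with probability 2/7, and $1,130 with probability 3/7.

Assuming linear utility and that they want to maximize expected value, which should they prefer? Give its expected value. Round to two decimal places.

Lottery B ($835.71)

Lottery A = 1/3 × 900 + 5/9 × (-135) + 1/9 × (-90) = 300 − 75 − 10 = 215
Lottery B = 1/7 × 380 + 1/7 × 240 + 2/7 × 920 + 3/7 × 1130 = 54.2857 + 34.2857 + 262.8571 + 484.2857 = 835.7143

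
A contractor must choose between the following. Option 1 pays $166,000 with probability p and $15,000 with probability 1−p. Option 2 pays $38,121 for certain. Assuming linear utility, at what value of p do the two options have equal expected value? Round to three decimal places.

p = 0.153

p·166000 + (1−p)·15000 = 38121
151000p + 15000 = 38121
p = (38121 − 15000) / 151000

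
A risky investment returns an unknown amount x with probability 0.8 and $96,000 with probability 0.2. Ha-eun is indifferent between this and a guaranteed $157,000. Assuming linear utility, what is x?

x = $172,250

0.8·x + 0.2·96000 = 157000
0.8·x = 157000 − 19200 = 137800
x = 137800 / 0.8 = 172250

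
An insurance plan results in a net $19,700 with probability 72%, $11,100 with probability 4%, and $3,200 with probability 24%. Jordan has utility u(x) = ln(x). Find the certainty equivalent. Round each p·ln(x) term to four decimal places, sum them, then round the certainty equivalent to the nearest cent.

E[u] = 0.72·ln(19700) + 0.04·ln(11100) + 0.24·ln(3200) = 7.1196 + 0.3726 + 1.9370 = 9.4292
CE = e^9.4292 ≈ 12446.57

$12,446.57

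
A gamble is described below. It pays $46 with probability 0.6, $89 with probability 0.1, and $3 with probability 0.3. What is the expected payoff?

$37.40

EV = 0.6 × 46 + 0.1 × 89 + 0.3 × 3 = 27.6 + 8.9 + 0.9 = 37.4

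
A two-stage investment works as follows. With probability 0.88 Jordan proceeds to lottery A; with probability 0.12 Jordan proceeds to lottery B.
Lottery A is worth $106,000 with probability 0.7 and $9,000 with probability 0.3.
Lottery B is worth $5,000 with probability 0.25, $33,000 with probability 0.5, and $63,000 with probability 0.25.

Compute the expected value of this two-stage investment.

EV(A) = 0.7 × 106000 + 0.3 × 9000 = 74200 + 2700 = 76900
EV(B) = 0.25 × 5000 + 0.5 × 33000 + 0.25 × 63000 = 1250 + 16500 + 15750 = 33500
Overall = 0.88 × 76900 + 0.12 × 33500 = 67672 + 4020 = 71692

$71,692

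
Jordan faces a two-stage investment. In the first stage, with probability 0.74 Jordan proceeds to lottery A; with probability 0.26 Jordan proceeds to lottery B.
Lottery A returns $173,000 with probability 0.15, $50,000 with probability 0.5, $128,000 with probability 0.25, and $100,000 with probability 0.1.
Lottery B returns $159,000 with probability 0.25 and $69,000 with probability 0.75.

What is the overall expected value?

EV(A) = 0.15 × 173000 + 0.5 × 50000 + 0.25 × 128000 + 0.1 × 100000 = 25950 + 25000 + 32000 + 10000 = 92950
EV(B) = 0.25 × 159000 + 0.75 × 69000 = 39750 + 51750 = 91500
Overall = 0.74 × 92950 + 0.26 × 91500 = 68783 + 23790 = 92573

$92,573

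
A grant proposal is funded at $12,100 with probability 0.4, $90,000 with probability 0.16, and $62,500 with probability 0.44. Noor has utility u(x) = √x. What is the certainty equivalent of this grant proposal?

$40,804

E[u] = 0.4·√12100 + 0.16·√90000 + 0.44·√62500 = 0.4·110 + 0.16·300 + 0.44·250 = 202
CE = (202)² = 40804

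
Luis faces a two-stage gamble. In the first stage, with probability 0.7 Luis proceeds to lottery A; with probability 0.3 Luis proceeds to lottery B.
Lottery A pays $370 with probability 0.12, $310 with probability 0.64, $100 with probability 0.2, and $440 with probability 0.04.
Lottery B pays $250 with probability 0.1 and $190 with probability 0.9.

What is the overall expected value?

$255.08

EV(A) = 0.12 × 370 + 0.64 × 310 + 0.2 × 100 + 0.04 × 440 = 44.4 + 198.4 + 20 + 17.6 = 280.4
EV(B) = 0.1 × 250 + 0.9 × 190 = 25 + 171 = 196
Overall = 0.7 × 280.4 + 0.3 × 196 = 196.28 + 58.8 = 255.08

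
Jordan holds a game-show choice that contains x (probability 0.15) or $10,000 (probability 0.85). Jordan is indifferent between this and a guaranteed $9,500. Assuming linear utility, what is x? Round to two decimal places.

0.15·x + 0.85·10000 = 9500
0.15·x = 9500 − 8500 = 1000
x = 1000 / 0.15 = 6666.6667

x = $6,666.67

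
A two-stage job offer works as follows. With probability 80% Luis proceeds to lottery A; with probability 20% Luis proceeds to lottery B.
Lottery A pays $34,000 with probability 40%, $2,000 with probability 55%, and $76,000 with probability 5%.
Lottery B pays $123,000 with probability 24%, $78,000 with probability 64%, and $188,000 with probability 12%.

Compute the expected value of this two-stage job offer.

$35,200

EV(A) = 0.4 × 34000 + 0.55 × 2000 + 0.05 × 76000 = 13600 + 1100 + 3800 = 18500
EV(B) = 0.24 × 123000 + 0.64 × 78000 + 0.12 × 188000 = 29520 + 49920 + 22560 = 102000
Overall = 0.8 × 18500 + 0.2 × 102000 = 14800 + 20400 = 35200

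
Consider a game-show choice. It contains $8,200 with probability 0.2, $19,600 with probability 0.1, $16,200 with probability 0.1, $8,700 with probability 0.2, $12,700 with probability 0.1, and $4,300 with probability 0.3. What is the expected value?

$9,520

EV = 0.2 × 8200 + 0.1 × 19600 + 0.1 × 16200 + 0.2 × 8700 + 0.1 × 12700 + 0.3 × 4300 = 1640 + 1960 + 1620 + 1740 + 1270 + 1290 = 9520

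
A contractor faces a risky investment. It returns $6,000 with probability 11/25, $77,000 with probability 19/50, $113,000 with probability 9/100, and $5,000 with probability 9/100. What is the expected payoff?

EV = 11/25 × 6000 + 19/50 × 77000 + 9/100 × 113000 + 9/100 × 5000 = 2640 + 29260 + 10170 + 450 = 42520

$42,520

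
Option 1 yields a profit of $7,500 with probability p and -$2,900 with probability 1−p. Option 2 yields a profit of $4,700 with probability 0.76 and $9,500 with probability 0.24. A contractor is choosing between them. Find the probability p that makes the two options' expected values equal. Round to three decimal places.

EV(Option 2) = 0.76 × 4700 + 0.24 × 9500 = 3572 + 2280 = 5852
p·7500 + (1−p)·(-2900) = 5852
10400p − 2900 = 5852
p = (5852 + 2900) / 10400

p = 0.842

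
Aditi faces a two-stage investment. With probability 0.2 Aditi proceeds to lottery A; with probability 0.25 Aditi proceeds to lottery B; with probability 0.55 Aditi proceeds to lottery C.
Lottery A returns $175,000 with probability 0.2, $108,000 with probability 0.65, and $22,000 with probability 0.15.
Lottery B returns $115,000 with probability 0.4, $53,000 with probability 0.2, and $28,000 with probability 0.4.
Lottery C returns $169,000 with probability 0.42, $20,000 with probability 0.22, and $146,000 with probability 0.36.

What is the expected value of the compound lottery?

EV(A) = 0.2 × 175000 + 0.65 × 108000 + 0.15 × 22000 = 35000 + 70200 + 3300 = 108500
EV(B) = 0.4 × 115000 + 0.2 × 53000 + 0.4 × 28000 = 46000 + 10600 + 11200 = 67800
EV(C) = 0.42 × 169000 + 0.22 × 20000 + 0.36 × 146000 = 70980 + 4400 + 52560 = 127940
Overall = 0.2 × 108500 + 0.25 × 67800 + 0.55 × 127940 = 21700 + 16950 + 70367 = 109017

$109,017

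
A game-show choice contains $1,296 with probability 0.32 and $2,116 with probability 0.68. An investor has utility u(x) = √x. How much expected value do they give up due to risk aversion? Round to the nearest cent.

E[u] = 0.32·√1296 + 0.68·√2116 = 0.32·36 + 0.68·46 = 42.8
CE = (42.8)² = 1831.84
Risk premium = EV − CE = 1853.6 − 1831.84 = 21.76

$21.76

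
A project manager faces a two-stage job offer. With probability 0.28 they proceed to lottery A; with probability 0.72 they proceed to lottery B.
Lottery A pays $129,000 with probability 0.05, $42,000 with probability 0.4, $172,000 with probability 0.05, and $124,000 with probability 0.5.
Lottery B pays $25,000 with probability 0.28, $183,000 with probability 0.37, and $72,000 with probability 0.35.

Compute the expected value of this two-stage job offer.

EV(A) = 0.05 × 129000 + 0.4 × 42000 + 0.05 × 172000 + 0.5 × 124000 = 6450 + 16800 + 8600 + 62000 = 93850
EV(B) = 0.28 × 25000 + 0.37 × 183000 + 0.35 × 72000 = 7000 + 67710 + 25200 = 99910
Overall = 0.28 × 93850 + 0.72 × 99910 = 26278 + 71935.2 = 98213.2

$98,213.20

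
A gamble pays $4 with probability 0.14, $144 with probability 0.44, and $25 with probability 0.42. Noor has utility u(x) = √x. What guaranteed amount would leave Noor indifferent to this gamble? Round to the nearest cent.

$58.68

E[u] = 0.14·√4 + 0.44·√144 + 0.42·√25 = 0.14·2 + 0.44·12 + 0.42·5 = 7.66
CE = (7.66)² = 58.6756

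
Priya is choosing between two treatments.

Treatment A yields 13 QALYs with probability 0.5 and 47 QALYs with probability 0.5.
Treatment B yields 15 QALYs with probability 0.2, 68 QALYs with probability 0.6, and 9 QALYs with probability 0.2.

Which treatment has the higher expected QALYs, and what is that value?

Treatment B (45.6 QALYs)

Treatment A = 0.5 × 13 + 0.5 × 47 = 6.5 + 23.5 = 30
Treatment B = 0.2 × 15 + 0.6 × 68 + 0.2 × 9 = 3 + 40.8 + 1.8 = 45.6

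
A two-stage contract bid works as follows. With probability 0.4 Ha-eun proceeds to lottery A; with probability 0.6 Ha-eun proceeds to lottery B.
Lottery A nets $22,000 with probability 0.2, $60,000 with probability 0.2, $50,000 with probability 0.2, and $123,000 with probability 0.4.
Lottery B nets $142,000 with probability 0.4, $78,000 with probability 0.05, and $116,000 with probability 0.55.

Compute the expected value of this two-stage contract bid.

$104,940

EV(A) = 0.2 × 22000 + 0.2 × 60000 + 0.2 × 50000 + 0.4 × 123000 = 4400 + 12000 + 10000 + 49200 = 75600
EV(B) = 0.4 × 142000 + 0.05 × 78000 + 0.55 × 116000 = 56800 + 3900 + 63800 = 124500
Overall = 0.4 × 75600 + 0.6 × 124500 = 30240 + 74700 = 104940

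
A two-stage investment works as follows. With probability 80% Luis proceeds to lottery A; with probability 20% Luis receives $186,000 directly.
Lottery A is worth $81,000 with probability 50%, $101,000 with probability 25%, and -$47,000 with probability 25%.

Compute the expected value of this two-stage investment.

$80,400

EV(A) = 0.5 × 81000 + 0.25 × 101000 + 0.25 × (-47000) = 40500 + 25250 − 11750 = 54000
Branch B: 186000 (certain)
Overall = 0.8 × 54000 + 0.2 × 186000 = 43200 + 37200 = 80400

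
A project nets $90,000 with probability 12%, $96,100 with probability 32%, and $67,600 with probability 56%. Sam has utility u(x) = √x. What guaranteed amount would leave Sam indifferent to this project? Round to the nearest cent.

$78,848.64

E[u] = 0.12·√90000 + 0.32·√96100 + 0.56·√67600 = 0.12·300 + 0.32·310 + 0.56·260 = 280.8
CE = (280.8)² = 78848.64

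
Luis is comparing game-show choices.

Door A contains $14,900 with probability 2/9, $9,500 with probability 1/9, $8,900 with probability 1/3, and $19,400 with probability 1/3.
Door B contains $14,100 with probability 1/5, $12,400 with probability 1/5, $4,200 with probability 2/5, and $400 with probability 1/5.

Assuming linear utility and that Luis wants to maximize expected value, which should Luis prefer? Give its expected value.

Door A ($13,800)

Door A = 2/9 × 14900 + 1/9 × 9500 + 1/3 × 8900 + 1/3 × 19400 = 3311.1111 + 1055.5556 + 2966.6667 + 6466.6667 = 13800
Door B = 1/5 × 14100 + 1/5 × 12400 + 2/5 × 4200 + 1/5 × 400 = 2820 + 2480 + 1680 + 80 = 7060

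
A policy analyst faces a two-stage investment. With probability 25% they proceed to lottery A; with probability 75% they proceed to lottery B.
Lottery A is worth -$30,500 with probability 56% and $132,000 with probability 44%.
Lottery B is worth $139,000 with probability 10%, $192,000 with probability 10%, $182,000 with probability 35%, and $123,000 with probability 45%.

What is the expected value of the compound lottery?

EV(A) = 0.56 × (-30500) + 0.44 × 132000 = -17080 + 58080 = 41000
EV(B) = 0.1 × 139000 + 0.1 × 192000 + 0.35 × 182000 + 0.45 × 123000 = 13900 + 19200 + 63700 + 55350 = 152150
Overall = 0.25 × 41000 + 0.75 × 152150 = 10250 + 114112.5 = 124362.5

$124,362.50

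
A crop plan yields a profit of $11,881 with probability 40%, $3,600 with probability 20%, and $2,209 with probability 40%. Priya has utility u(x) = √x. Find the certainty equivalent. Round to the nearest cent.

E[u] = 0.4·√11881 + 0.2·√3600 + 0.4·√2209 = 0.4·109 + 0.2·60 + 0.4·47 = 74.4
CE = (74.4)² = 5535.36

$5,535.36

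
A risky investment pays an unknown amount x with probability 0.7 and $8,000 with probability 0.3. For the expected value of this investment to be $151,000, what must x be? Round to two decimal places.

0.7·x + 0.3·8000 = 151000
0.7·x = 151000 − 2400 = 148600
x = 148600 / 0.7 = 212285.7143

x = $212,285.71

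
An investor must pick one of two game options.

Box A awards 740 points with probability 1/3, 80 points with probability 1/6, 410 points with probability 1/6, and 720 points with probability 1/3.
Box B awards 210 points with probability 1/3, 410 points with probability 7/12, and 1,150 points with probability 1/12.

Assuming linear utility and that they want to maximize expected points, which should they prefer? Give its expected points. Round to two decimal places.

Box A = 1/3 × 740 + 1/6 × 80 + 1/6 × 410 + 1/3 × 720 = 246.6667 + 13.3333 + 68.3333 + 240 = 568.3333
Box B = 1/3 × 210 + 7/12 × 410 + 1/12 × 1150 = 70 + 239.1667 + 95.8333 = 405

Box A (568.33 points)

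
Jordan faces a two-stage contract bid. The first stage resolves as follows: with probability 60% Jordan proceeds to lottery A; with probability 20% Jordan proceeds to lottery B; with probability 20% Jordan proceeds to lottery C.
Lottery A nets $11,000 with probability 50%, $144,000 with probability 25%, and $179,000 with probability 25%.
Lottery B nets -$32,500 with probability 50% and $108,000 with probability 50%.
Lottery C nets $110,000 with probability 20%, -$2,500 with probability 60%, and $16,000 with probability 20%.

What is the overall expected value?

$64,040

EV(A) = 0.5 × 11000 + 0.25 × 144000 + 0.25 × 179000 = 5500 + 36000 + 44750 = 86250
EV(B) = 0.5 × (-32500) + 0.5 × 108000 = -16250 + 54000 = 37750
EV(C) = 0.2 × 110000 + 0.6 × (-2500) + 0.2 × 16000 = 22000 − 1500 + 3200 = 23700
Overall = 0.6 × 86250 + 0.2 × 37750 + 0.2 × 23700 = 51750 + 7550 + 4740 = 64040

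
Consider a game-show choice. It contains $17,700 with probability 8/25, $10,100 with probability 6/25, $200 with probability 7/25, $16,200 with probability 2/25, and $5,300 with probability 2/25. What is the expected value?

$9,864

EV = 8/25 × 17700 + 6/25 × 10100 + 7/25 × 200 + 2/25 × 16200 + 2/25 × 5300 = 5664 + 2424 + 56 + 1296 + 424 = 9864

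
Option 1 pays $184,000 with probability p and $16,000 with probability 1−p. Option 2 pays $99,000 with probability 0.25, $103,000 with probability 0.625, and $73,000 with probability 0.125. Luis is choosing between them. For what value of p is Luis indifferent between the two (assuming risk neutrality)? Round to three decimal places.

EV(Option 2) = 0.25 × 99000 + 0.625 × 103000 + 0.125 × 73000 = 24750 + 64375 + 9125 = 98250
p·184000 + (1−p)·16000 = 98250
168000p + 16000 = 98250
p = (98250 − 16000) / 168000

p = 0.490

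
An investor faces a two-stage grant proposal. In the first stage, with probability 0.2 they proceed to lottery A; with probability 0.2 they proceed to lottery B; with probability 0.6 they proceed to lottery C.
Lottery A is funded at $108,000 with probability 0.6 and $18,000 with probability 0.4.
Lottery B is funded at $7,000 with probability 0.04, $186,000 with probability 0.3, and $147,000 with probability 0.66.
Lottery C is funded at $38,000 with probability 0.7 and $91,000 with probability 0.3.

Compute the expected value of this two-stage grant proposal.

$77,360

EV(A) = 0.6 × 108000 + 0.4 × 18000 = 64800 + 7200 = 72000
EV(B) = 0.04 × 7000 + 0.3 × 186000 + 0.66 × 147000 = 280 + 55800 + 97020 = 153100
EV(C) = 0.7 × 38000 + 0.3 × 91000 = 26600 + 27300 = 53900
Overall = 0.2 × 72000 + 0.2 × 153100 + 0.6 × 53900 = 14400 + 30620 + 32340 = 77360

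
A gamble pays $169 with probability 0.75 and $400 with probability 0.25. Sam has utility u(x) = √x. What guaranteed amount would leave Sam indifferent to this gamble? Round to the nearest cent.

$217.56

E[u] = 0.75·√169 + 0.25·√400 = 0.75·13 + 0.25·20 = 14.75
CE = (14.75)² = 217.5625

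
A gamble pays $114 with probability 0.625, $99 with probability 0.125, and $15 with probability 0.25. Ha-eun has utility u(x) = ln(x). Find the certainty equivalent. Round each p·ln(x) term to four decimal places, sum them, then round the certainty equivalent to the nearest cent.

E[u] = 0.625·ln(114) + 0.125·ln(99) + 0.25·ln(15) = 2.9601 + 0.5744 + 0.6770 = 4.2115
CE = e^4.2115 ≈ 67.46

$67.46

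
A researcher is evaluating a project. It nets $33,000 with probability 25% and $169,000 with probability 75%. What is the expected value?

EV = 0.25 × 33000 + 0.75 × 169000 = 8250 + 126750 = 135000

$135,000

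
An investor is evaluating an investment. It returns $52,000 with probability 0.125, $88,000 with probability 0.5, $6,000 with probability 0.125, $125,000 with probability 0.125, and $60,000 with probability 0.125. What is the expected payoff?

EV = 0.125 × 52000 + 0.5 × 88000 + 0.125 × 6000 + 0.125 × 125000 + 0.125 × 60000 = 6500 + 44000 + 750 + 15625 + 7500 = 74375

$74,375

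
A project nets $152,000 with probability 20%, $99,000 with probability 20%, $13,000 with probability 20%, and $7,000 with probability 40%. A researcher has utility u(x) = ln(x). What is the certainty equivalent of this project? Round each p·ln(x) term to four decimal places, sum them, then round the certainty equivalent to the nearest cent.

E[u] = 0.2·ln(152000) + 0.2·ln(99000) + 0.2·ln(13000) + 0.4·ln(7000) = 2.3863 + 2.3006 + 1.8945 + 3.5415 = 10.1229
CE = e^10.1229 ≈ 24906.90

$24,906.90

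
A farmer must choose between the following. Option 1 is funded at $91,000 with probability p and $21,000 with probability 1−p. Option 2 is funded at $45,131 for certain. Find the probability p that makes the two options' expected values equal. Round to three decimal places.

p·91000 + (1−p)·21000 = 45131
70000p + 21000 = 45131
p = (45131 − 21000) / 70000

p = 0.345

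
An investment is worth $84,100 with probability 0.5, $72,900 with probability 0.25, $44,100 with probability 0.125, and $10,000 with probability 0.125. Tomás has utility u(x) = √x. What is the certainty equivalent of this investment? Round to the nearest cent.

$63,126.56

E[u] = 0.5·√84100 + 0.25·√72900 + 0.125·√44100 + 0.125·√10000 = 0.5·290 + 0.25·270 + 0.125·210 + 0.125·100 = 251.25
CE = (251.25)² = 63126.5625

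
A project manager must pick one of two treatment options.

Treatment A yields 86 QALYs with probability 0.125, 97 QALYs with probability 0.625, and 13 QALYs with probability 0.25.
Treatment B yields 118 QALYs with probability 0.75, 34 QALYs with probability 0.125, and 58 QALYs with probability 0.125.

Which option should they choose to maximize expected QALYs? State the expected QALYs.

Treatment A = 0.125 × 86 + 0.625 × 97 + 0.25 × 13 = 10.75 + 60.625 + 3.25 = 74.625
Treatment B = 0.75 × 118 + 0.125 × 34 + 0.125 × 58 = 88.5 + 4.25 + 7.25 = 100

Treatment B (100 QALYs)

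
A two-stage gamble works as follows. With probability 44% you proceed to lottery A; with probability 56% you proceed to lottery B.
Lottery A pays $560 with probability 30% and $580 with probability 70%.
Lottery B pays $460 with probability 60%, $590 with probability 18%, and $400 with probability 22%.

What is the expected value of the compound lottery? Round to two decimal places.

$515.87

EV(A) = 0.3 × 560 + 0.7 × 580 = 168 + 406 = 574
EV(B) = 0.6 × 460 + 0.18 × 590 + 0.22 × 400 = 276 + 106.2 + 88 = 470.2
Overall = 0.44 × 574 + 0.56 × 470.2 = 252.56 + 263.312 = 515.872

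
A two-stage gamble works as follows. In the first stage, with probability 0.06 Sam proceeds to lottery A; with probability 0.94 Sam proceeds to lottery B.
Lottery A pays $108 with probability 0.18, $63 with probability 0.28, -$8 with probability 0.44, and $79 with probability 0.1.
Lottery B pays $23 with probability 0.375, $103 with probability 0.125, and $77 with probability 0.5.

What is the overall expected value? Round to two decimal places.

$58.89

EV(A) = 0.18 × 108 + 0.28 × 63 + 0.44 × (-8) + 0.1 × 79 = 19.44 + 17.64 − 3.52 + 7.9 = 41.46
EV(B) = 0.375 × 23 + 0.125 × 103 + 0.5 × 77 = 8.625 + 12.875 + 38.5 = 60
Overall = 0.06 × 41.46 + 0.94 × 60 = 2.4876 + 56.4 = 58.8876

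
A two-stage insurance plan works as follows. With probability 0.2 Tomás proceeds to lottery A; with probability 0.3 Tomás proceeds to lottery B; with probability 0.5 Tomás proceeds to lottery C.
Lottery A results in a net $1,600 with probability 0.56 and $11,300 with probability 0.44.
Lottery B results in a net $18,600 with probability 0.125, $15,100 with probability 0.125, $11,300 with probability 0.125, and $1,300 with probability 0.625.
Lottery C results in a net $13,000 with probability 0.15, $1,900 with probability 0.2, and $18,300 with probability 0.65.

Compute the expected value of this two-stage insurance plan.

EV(A) = 0.56 × 1600 + 0.44 × 11300 = 896 + 4972 = 5868
EV(B) = 0.125 × 18600 + 0.125 × 15100 + 0.125 × 11300 + 0.625 × 1300 = 2325 + 1887.5 + 1412.5 + 812.5 = 6437.5
EV(C) = 0.15 × 13000 + 0.2 × 1900 + 0.65 × 18300 = 1950 + 380 + 11895 = 14225
Overall = 0.2 × 5868 + 0.3 × 6437.5 + 0.5 × 14225 = 1173.6 + 1931.25 + 7112.5 = 10217.35

$10,217.35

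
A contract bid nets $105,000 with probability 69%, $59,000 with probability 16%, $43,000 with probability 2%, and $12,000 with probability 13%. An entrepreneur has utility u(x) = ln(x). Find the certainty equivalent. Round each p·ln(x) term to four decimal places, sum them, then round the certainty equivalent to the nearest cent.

$70,940.73

E[u] = 0.69·ln(105000) + 0.16·ln(59000) + 0.02·ln(43000) + 0.13·ln(12000) = 7.9776 + 1.7576 + 0.2134 + 1.2210 = 11.1696
CE = e^11.1696 ≈ 70940.73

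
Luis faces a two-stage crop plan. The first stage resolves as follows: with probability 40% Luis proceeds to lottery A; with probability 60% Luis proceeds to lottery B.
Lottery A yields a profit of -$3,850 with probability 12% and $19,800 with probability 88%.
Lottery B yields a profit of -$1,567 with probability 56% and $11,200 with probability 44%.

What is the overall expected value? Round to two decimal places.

$9,215.09

EV(A) = 0.12 × (-3850) + 0.88 × 19800 = -462 + 17424 = 16962
EV(B) = 0.56 × (-1567) + 0.44 × 11200 = -877.52 + 4928 = 4050.48
Overall = 0.4 × 16962 + 0.6 × 4050.48 = 6784.8 + 2430.288 = 9215.088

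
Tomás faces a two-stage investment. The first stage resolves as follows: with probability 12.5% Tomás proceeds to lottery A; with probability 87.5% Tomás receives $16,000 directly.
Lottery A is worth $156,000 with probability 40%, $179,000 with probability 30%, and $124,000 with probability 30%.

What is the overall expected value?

$33,162.50

EV(A) = 0.4 × 156000 + 0.3 × 179000 + 0.3 × 124000 = 62400 + 53700 + 37200 = 153300
Branch B: 16000 (certain)
Overall = 0.125 × 153300 + 0.875 × 16000 = 19162.5 + 14000 = 33162.5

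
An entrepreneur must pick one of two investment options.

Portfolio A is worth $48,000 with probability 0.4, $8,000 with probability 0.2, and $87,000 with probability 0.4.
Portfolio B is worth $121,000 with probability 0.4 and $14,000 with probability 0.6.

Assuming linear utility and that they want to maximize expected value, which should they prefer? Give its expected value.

Portfolio B ($56,800)

Portfolio A = 0.4 × 48000 + 0.2 × 8000 + 0.4 × 87000 = 19200 + 1600 + 34800 = 55600
Portfolio B = 0.4 × 121000 + 0.6 × 14000 = 48400 + 8400 = 56800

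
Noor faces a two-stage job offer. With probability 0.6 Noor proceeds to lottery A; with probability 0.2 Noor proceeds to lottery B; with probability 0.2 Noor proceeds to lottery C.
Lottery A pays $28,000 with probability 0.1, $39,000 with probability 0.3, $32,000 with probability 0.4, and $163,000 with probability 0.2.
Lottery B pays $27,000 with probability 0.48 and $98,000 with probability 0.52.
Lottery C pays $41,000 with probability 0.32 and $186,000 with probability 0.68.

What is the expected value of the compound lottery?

$76,644

EV(A) = 0.1 × 28000 + 0.3 × 39000 + 0.4 × 32000 + 0.2 × 163000 = 2800 + 11700 + 12800 + 32600 = 59900
EV(B) = 0.48 × 27000 + 0.52 × 98000 = 12960 + 50960 = 63920
EV(C) = 0.32 × 41000 + 0.68 × 186000 = 13120 + 126480 = 139600
Overall = 0.6 × 59900 + 0.2 × 63920 + 0.2 × 139600 = 35940 + 12784 + 27920 = 76644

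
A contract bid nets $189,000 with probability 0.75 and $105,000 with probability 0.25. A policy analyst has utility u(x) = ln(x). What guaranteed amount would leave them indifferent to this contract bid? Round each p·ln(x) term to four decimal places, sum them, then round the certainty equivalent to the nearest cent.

E[u] = 0.75·ln(189000) + 0.25·ln(105000) = 9.1121 + 2.8904 = 12.0025
CE = e^12.0025 ≈ 163162.19

$163,162.19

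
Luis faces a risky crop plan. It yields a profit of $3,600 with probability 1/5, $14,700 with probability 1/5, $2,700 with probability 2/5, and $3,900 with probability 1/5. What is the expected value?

EV = 1/5 × 3600 + 1/5 × 14700 + 2/5 × 2700 + 1/5 × 3900 = 720 + 2940 + 1080 + 780 = 5520

$5,520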